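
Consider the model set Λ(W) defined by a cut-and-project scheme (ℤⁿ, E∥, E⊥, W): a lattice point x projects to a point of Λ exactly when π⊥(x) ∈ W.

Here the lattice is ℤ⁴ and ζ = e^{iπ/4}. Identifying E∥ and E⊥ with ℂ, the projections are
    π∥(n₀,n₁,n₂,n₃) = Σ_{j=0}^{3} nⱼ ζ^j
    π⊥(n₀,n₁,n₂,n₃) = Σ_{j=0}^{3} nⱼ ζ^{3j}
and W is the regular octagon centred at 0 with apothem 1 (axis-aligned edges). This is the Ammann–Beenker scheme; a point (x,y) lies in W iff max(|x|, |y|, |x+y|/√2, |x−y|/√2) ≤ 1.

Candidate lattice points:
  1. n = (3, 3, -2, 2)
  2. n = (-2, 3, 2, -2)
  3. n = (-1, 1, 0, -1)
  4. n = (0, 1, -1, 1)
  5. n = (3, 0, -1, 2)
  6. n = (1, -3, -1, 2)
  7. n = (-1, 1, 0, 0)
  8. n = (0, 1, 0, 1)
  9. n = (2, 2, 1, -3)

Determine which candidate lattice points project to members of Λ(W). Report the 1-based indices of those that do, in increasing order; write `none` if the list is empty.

none

π⊥(n) = n₀ + n₁ζ³ + n₂ζ⁶ + n₃ζ⁹ where ζ = e^{iπ/4}.
#1 (3, 3, -2, 2): internal (2.29289, 5.53553); octagon support 5.53553 vs apothem 1 → ∉ W
#2 (-2, 3, 2, -2): internal (-5.53553, -1.29289); octagon support 5.53553 vs apothem 1 → ∉ W
#3 (-1, 1, 0, -1): internal (-2.41421, 0.00000); octagon support 2.41421 vs apothem 1 → ∉ W
#4 (0, 1, -1, 1): internal (0.00000, 2.41421); octagon support 2.41421 vs apothem 1 → ∉ W
#5 (3, 0, -1, 2): internal (4.41421, 2.41421); octagon support 4.82843 vs apothem 1 → ∉ W
#6 (1, -3, -1, 2): internal (4.53553, 0.29289); octagon support 4.53553 vs apothem 1 → ∉ W
#7 (-1, 1, 0, 0): internal (-1.70711, 0.70711); octagon support 1.70711 vs apothem 1 → ∉ W
#8 (0, 1, 0, 1): internal (0.00000, 1.41421); octagon support 1.41421 vs apothem 1 → ∉ W
#9 (2, 2, 1, -3): internal (-1.53553, -1.70711); octagon support 2.29289 vs apothem 1 → ∉ W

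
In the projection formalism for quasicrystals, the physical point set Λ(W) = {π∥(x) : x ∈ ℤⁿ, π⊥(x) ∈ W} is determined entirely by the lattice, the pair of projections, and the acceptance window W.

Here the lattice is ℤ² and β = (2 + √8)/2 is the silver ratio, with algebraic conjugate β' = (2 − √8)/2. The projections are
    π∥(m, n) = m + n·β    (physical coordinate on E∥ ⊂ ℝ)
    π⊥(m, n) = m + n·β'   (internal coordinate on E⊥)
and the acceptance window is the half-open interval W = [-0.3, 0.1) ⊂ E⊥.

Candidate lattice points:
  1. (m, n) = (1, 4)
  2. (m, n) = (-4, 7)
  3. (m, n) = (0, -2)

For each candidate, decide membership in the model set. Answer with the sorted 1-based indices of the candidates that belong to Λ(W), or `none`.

Numerically β ≈ 2.4142 and β' = −1/β ≈ -0.4142.
candidate 1: (m,n)=(1,4) → π∥ = 1+4·β ≈ 10.6569, π⊥ = 1+4·β' ≈ -0.6569 ∉ [-0.3, 0.1) ⇒ out
candidate 2: (m,n)=(-4,7) → π∥ = -4+7·β ≈ 12.8995, π⊥ = -4+7·β' ≈ -6.8995 ∉ [-0.3, 0.1) ⇒ out
candidate 3: (m,n)=(0,-2) → π∥ = 0-2·β ≈ -4.8284, π⊥ = 0-2·β' ≈ 0.8284 ∉ [-0.3, 0.1) ⇒ out

none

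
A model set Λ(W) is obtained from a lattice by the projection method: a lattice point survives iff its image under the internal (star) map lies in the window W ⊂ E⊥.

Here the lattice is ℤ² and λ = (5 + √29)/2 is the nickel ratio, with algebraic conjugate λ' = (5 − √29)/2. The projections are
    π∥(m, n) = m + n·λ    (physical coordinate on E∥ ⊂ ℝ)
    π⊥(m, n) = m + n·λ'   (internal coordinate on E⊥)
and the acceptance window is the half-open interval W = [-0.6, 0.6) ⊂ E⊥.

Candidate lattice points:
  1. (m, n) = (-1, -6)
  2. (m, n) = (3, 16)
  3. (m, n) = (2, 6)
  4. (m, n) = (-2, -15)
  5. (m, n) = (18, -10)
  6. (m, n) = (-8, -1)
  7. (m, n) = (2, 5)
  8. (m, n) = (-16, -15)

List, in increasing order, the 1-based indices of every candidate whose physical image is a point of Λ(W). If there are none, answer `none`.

Compute λ' = (5−√29)/2 = -0.19258, so π⊥(m,n) = m -0.19258·n.
[1] lift (-1,-6): star map gives 0.15549; window check -0.6 ≤ 0.15549 < 0.6 is true → IN Λ
[2] lift (3,16): star map gives -0.08132; window check -0.6 ≤ -0.08132 < 0.6 is true → IN Λ
[3] lift (2,6): star map gives 0.84451; window check -0.6 ≤ 0.84451 < 0.6 is false → out
[4] lift (-2,-15): star map gives 0.88874; window check -0.6 ≤ 0.88874 < 0.6 is false → out
[5] lift (18,-10): star map gives 19.92582; window check -0.6 ≤ 19.92582 < 0.6 is false → out
[6] lift (-8,-1): star map gives -7.80742; window check -0.6 ≤ -7.80742 < 0.6 is false → out
[7] lift (2,5): star map gives 1.03709; window check -0.6 ≤ 1.03709 < 0.6 is false → out
[8] lift (-16,-15): star map gives -13.11126; window check -0.6 ≤ -13.11126 < 0.6 is false → out

1, 2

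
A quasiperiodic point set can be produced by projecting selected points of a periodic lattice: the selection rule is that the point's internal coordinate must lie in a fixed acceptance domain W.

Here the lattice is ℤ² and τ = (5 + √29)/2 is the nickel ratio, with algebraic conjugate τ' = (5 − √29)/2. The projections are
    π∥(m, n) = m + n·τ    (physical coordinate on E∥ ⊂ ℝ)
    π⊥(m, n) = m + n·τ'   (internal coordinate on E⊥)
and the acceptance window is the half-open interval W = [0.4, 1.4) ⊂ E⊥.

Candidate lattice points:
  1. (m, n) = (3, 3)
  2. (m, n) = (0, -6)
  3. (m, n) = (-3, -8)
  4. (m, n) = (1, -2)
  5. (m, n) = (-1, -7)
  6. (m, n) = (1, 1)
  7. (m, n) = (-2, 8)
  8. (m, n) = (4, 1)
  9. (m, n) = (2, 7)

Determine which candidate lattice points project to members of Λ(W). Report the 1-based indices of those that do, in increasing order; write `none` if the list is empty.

2, 4, 6, 9

τ' = (5−√29)/2 ≈ -0.192582.
candidate 1: (m,n)=(3,3) → π∥ = 3+3·τ ≈ 18.577747, π⊥ = 3+3·τ' ≈ 2.422253 ∉ [0.4, 1.4) ⇒ out
candidate 2: (m,n)=(0,-6) → π∥ = 0-6·τ ≈ -31.155494, π⊥ = 0-6·τ' ≈ 1.155494 ∈ [0.4, 1.4) ⇒ IN Λ
candidate 3: (m,n)=(-3,-8) → π∥ = -3-8·τ ≈ -44.540659, π⊥ = -3-8·τ' ≈ -1.459341 ∉ [0.4, 1.4) ⇒ out
candidate 4: (m,n)=(1,-2) → π∥ = 1-2·τ ≈ -9.385165, π⊥ = 1-2·τ' ≈ 1.385165 ∈ [0.4, 1.4) ⇒ IN Λ
candidate 5: (m,n)=(-1,-7) → π∥ = -1-7·τ ≈ -37.348077, π⊥ = -1-7·τ' ≈ 0.348077 ∉ [0.4, 1.4) ⇒ out
candidate 6: (m,n)=(1,1) → π∥ = 1+1·τ ≈ 6.192582, π⊥ = 1+1·τ' ≈ 0.807418 ∈ [0.4, 1.4) ⇒ IN Λ
candidate 7: (m,n)=(-2,8) → π∥ = -2+8·τ ≈ 39.540659, π⊥ = -2+8·τ' ≈ -3.540659 ∉ [0.4, 1.4) ⇒ out
candidate 8: (m,n)=(4,1) → π∥ = 4+1·τ ≈ 9.192582, π⊥ = 4+1·τ' ≈ 3.807418 ∉ [0.4, 1.4) ⇒ out
candidate 9: (m,n)=(2,7) → π∥ = 2+7·τ ≈ 38.348077, π⊥ = 2+7·τ' ≈ 0.651923 ∈ [0.4, 1.4) ⇒ IN Λ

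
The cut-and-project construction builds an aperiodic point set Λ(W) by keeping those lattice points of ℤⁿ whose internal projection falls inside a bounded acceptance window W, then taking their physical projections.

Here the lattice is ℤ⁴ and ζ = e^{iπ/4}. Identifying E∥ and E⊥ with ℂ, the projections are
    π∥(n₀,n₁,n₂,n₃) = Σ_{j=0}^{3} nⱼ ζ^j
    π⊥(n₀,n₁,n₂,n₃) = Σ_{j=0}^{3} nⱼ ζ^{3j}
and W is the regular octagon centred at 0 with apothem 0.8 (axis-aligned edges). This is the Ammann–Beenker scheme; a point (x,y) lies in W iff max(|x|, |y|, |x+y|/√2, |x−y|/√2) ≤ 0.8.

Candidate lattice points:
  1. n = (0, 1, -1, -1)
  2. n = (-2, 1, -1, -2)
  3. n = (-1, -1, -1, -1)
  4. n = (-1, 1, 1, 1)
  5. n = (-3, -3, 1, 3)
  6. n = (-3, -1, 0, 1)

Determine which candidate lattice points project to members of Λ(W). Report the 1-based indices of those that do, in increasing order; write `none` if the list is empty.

none

π⊥(n) = n₀ + n₁ζ³ + n₂ζ⁶ + n₃ζ⁹ where ζ = e^{iπ/4}.
#1 (0, 1, -1, -1): internal (-1.41421, 1.00000); octagon support 1.70711 vs apothem 0.8 → ∉ W
#2 (-2, 1, -1, -2): internal (-4.12132, 0.29289); octagon support 4.12132 vs apothem 0.8 → ∉ W
#3 (-1, -1, -1, -1): internal (-1.00000, -0.41421); octagon support 1.00000 vs apothem 0.8 → ∉ W
#4 (-1, 1, 1, 1): internal (-1.00000, 0.41421); octagon support 1.00000 vs apothem 0.8 → ∉ W
#5 (-3, -3, 1, 3): internal (1.24264, -1.00000); octagon support 1.58579 vs apothem 0.8 → ∉ W
#6 (-3, -1, 0, 1): internal (-1.58579, 0.00000); octagon support 1.58579 vs apothem 0.8 → ∉ W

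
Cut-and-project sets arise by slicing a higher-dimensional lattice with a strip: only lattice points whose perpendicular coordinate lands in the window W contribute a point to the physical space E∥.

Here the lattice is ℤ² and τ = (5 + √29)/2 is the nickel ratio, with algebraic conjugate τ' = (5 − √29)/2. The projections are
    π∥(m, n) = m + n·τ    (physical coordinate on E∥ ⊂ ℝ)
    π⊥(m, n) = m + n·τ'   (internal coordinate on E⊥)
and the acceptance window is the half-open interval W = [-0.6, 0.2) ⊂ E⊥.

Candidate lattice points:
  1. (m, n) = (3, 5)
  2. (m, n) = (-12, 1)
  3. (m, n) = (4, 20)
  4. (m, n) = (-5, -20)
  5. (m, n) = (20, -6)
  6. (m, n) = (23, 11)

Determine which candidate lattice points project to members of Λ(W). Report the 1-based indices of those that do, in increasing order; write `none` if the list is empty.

τ' = (5−√29)/2 ≈ -0.19258.
#1 (3,5): internal coord 3 + (5)·τ' = +2.03709; +2.03709 ∉ [-0.6, 0.2) → out
#2 (-12,1): internal coord -12 + (1)·τ' = -12.19258; -12.19258 ∉ [-0.6, 0.2) → out
#3 (4,20): internal coord 4 + (20)·τ' = +0.14835; +0.14835 ∈ [-0.6, 0.2) → IN Λ
#4 (-5,-20): internal coord -5 + (-20)·τ' = -1.14835; -1.14835 ∉ [-0.6, 0.2) → out
#5 (20,-6): internal coord 20 + (-6)·τ' = +21.15549; +21.15549 ∉ [-0.6, 0.2) → out
#6 (23,11): internal coord 23 + (11)·τ' = +20.88159; +20.88159 ∉ [-0.6, 0.2) → out

3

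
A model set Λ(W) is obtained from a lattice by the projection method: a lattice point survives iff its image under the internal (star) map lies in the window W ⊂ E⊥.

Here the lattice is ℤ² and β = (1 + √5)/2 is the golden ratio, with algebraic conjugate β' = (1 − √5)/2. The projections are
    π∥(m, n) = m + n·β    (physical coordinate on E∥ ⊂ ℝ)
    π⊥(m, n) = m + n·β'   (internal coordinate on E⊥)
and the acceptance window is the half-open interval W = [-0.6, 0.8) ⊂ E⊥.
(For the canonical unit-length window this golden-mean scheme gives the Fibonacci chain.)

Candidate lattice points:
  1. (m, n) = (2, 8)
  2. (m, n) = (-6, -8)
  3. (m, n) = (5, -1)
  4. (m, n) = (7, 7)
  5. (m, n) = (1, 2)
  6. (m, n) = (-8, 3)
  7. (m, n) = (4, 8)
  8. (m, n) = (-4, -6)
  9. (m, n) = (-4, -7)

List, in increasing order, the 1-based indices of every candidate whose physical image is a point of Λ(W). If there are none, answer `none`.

β' = (1−√5)/2 ≈ -0.618034.
#1 (2,8): internal coord 2 + (8)·β' = -2.944272; -2.944272 ∉ [-0.6, 0.8) → out
#2 (-6,-8): internal coord -6 + (-8)·β' = -1.055728; -1.055728 ∉ [-0.6, 0.8) → out
#3 (5,-1): internal coord 5 + (-1)·β' = +5.618034; +5.618034 ∉ [-0.6, 0.8) → out
#4 (7,7): internal coord 7 + (7)·β' = +2.673762; +2.673762 ∉ [-0.6, 0.8) → out
#5 (1,2): internal coord 1 + (2)·β' = -0.236068; -0.236068 ∈ [-0.6, 0.8) → IN Λ
#6 (-8,3): internal coord -8 + (3)·β' = -9.854102; -9.854102 ∉ [-0.6, 0.8) → out
#7 (4,8): internal coord 4 + (8)·β' = -0.944272; -0.944272 ∉ [-0.6, 0.8) → out
#8 (-4,-6): internal coord -4 + (-6)·β' = -0.291796; -0.291796 ∈ [-0.6, 0.8) → IN Λ
#9 (-4,-7): internal coord -4 + (-7)·β' = +0.326238; +0.326238 ∈ [-0.6, 0.8) → IN Λ

5, 8, 9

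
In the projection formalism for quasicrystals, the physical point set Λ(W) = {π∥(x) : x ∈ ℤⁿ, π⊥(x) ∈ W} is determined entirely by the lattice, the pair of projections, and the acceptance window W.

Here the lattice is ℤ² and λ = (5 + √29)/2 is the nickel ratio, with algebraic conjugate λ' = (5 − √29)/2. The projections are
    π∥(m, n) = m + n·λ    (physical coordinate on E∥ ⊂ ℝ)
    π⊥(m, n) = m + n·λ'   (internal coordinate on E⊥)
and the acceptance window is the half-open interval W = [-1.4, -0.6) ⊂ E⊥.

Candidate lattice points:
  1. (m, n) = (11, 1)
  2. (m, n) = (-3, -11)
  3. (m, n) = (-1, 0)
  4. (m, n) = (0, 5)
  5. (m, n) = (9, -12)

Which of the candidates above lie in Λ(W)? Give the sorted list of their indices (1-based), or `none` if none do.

Numerically λ ≈ 5.192582 and λ' = −1/λ ≈ -0.192582.
candidate 1: (m,n)=(11,1) → π∥ = 11+1·λ ≈ 16.192582, π⊥ = 11+1·λ' ≈ 10.807418 ∉ [-1.4, -0.6) ⇒ out
candidate 2: (m,n)=(-3,-11) → π∥ = -3-11·λ ≈ -60.118406, π⊥ = -3-11·λ' ≈ -0.881594 ∈ [-1.4, -0.6) ⇒ IN Λ
candidate 3: (m,n)=(-1,0) → π∥ = -1+0·λ ≈ -1.000000, π⊥ = -1+0·λ' ≈ -1.000000 ∈ [-1.4, -0.6) ⇒ IN Λ
candidate 4: (m,n)=(0,5) → π∥ = 0+5·λ ≈ 25.962912, π⊥ = 0+5·λ' ≈ -0.962912 ∈ [-1.4, -0.6) ⇒ IN Λ
candidate 5: (m,n)=(9,-12) → π∥ = 9-12·λ ≈ -53.310989, π⊥ = 9-12·λ' ≈ 11.310989 ∉ [-1.4, -0.6) ⇒ out

2, 3, 4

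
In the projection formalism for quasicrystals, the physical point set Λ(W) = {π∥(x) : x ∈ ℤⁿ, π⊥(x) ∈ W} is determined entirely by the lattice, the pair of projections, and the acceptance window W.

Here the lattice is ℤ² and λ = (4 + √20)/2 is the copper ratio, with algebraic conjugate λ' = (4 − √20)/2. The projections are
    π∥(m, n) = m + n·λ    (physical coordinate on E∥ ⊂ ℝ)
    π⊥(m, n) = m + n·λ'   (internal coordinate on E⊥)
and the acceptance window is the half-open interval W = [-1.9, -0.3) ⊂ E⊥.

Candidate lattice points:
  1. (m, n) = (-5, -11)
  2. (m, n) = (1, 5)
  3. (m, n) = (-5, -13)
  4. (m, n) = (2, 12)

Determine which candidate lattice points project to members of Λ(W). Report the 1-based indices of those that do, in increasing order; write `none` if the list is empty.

Numerically λ ≈ 4.2361 and λ' = −1/λ ≈ -0.2361.
#1 (-5,-11): internal coord -5 + (-11)·λ' = -2.4033; -2.4033 ∉ [-1.9, -0.3) → out
#2 (1,5): internal coord 1 + (5)·λ' = -0.1803; -0.1803 ∉ [-1.9, -0.3) → out
#3 (-5,-13): internal coord -5 + (-13)·λ' = -1.9311; -1.9311 ∉ [-1.9, -0.3) → out
#4 (2,12): internal coord 2 + (12)·λ' = -0.8328; -0.8328 ∈ [-1.9, -0.3) → IN Λ

4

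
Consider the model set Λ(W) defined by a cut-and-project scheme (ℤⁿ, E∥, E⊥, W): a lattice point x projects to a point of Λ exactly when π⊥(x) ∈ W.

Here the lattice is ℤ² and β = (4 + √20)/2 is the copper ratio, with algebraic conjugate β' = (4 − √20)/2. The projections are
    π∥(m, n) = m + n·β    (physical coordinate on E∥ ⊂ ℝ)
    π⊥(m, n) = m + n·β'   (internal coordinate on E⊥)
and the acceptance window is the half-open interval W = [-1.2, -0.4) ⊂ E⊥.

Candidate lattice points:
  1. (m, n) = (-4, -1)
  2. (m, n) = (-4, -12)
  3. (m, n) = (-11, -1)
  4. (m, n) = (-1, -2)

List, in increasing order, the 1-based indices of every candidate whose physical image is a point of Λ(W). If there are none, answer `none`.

Compute β' = (4−√20)/2 = -0.236068, so π⊥(m,n) = m -0.236068·n.
#1 (-4,-1): internal coord -4 + (-1)·β' = -3.763932; -3.763932 ∉ [-1.2, -0.4) → out
#2 (-4,-12): internal coord -4 + (-12)·β' = -1.167184; -1.167184 ∈ [-1.2, -0.4) → IN Λ
#3 (-11,-1): internal coord -11 + (-1)·β' = -10.763932; -10.763932 ∉ [-1.2, -0.4) → out
#4 (-1,-2): internal coord -1 + (-2)·β' = -0.527864; -0.527864 ∈ [-1.2, -0.4) → IN Λ

2, 4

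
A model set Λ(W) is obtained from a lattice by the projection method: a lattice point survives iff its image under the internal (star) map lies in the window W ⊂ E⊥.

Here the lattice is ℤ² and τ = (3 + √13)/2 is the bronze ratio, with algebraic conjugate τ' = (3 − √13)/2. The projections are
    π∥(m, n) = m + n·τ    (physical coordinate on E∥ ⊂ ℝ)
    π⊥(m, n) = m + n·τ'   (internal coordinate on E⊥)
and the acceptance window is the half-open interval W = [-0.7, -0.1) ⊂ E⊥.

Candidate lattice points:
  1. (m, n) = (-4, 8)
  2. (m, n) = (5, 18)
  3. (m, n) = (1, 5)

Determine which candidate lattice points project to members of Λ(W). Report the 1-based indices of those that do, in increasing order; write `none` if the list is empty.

Compute τ' = (3−√13)/2 = -0.30278, so π⊥(m,n) = m -0.30278·n.
candidate 1: (m,n)=(-4,8) → π∥ = -4+8·τ ≈ 22.42221, π⊥ = -4+8·τ' ≈ -6.42221 ∉ [-0.7, -0.1) ⇒ out
candidate 2: (m,n)=(5,18) → π∥ = 5+18·τ ≈ 64.44996, π⊥ = 5+18·τ' ≈ -0.44996 ∈ [-0.7, -0.1) ⇒ IN Λ
candidate 3: (m,n)=(1,5) → π∥ = 1+5·τ ≈ 17.51388, π⊥ = 1+5·τ' ≈ -0.51388 ∈ [-0.7, -0.1) ⇒ IN Λ

2, 3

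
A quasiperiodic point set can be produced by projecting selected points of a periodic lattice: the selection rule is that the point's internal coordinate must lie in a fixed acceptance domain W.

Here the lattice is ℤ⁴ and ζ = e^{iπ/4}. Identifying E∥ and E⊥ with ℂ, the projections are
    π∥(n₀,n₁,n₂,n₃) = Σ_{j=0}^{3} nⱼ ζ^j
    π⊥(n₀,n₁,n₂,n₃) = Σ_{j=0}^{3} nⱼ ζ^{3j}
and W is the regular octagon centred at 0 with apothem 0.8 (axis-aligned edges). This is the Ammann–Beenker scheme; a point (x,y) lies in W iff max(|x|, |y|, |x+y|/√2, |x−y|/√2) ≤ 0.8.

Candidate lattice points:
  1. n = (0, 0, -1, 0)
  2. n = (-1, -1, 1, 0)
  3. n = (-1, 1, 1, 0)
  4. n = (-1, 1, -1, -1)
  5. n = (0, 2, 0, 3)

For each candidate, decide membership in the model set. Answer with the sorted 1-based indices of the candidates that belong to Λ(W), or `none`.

π⊥(n) = n₀ + n₁ζ³ + n₂ζ⁶ + n₃ζ⁹ where ζ = e^{iπ/4}.
candidate 1: n = (0, 0, -1, 0) → π⊥ ≈ (+0.000000, +1.000000); max(|x|,|y|,|x±y|/√2) = 1.000000 > 0.8 ⇒ ∉ W
candidate 2: n = (-1, -1, 1, 0) → π⊥ ≈ (-0.292893, -1.707107); max(|x|,|y|,|x±y|/√2) = 1.707107 > 0.8 ⇒ ∉ W
candidate 3: n = (-1, 1, 1, 0) → π⊥ ≈ (-1.707107, -0.292893); max(|x|,|y|,|x±y|/√2) = 1.707107 > 0.8 ⇒ ∉ W
candidate 4: n = (-1, 1, -1, -1) → π⊥ ≈ (-2.414214, +1.000000); max(|x|,|y|,|x±y|/√2) = 2.414214 > 0.8 ⇒ ∉ W
candidate 5: n = (0, 2, 0, 3) → π⊥ ≈ (+0.707107, +3.535534); max(|x|,|y|,|x±y|/√2) = 3.535534 > 0.8 ⇒ ∉ W

none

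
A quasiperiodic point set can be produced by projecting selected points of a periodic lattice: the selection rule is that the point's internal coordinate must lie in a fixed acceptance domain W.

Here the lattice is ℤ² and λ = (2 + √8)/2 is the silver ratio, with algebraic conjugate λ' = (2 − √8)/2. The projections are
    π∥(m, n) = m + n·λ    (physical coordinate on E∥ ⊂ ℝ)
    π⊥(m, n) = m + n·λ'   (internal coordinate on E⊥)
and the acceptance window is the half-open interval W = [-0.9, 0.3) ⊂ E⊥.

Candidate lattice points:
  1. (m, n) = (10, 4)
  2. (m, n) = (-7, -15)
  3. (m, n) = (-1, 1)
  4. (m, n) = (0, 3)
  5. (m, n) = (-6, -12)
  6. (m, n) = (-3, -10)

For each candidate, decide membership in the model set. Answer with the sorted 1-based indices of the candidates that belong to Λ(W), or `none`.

Numerically λ ≈ 2.414214 and λ' = −1/λ ≈ -0.414214.
[1] lift (10,4): star map gives 8.343146; window check -0.9 ≤ 8.343146 < 0.3 is false → out
[2] lift (-7,-15): star map gives -0.786797; window check -0.9 ≤ -0.786797 < 0.3 is true → IN Λ
[3] lift (-1,1): star map gives -1.414214; window check -0.9 ≤ -1.414214 < 0.3 is false → out
[4] lift (0,3): star map gives -1.242641; window check -0.9 ≤ -1.242641 < 0.3 is false → out
[5] lift (-6,-12): star map gives -1.029437; window check -0.9 ≤ -1.029437 < 0.3 is false → out
[6] lift (-3,-10): star map gives 1.142136; window check -0.9 ≤ 1.142136 < 0.3 is false → out

2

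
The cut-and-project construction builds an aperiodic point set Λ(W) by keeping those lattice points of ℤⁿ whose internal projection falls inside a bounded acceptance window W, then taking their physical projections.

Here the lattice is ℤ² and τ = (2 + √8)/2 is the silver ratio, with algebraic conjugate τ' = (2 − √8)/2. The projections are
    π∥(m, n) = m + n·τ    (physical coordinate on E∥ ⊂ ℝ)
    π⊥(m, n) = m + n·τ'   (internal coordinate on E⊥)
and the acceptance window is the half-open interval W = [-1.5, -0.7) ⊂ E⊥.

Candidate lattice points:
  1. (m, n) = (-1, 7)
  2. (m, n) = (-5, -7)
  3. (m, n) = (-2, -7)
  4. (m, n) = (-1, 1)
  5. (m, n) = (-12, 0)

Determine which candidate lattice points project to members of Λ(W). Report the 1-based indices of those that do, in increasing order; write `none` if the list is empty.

4

Numerically τ ≈ 2.41421 and τ' = −1/τ ≈ -0.41421.
#1 (-1,7): internal coord -1 + (7)·τ' = -3.89949; -3.89949 ∉ [-1.5, -0.7) → out
#2 (-5,-7): internal coord -5 + (-7)·τ' = -2.10051; -2.10051 ∉ [-1.5, -0.7) → out
#3 (-2,-7): internal coord -2 + (-7)·τ' = +0.89949; +0.89949 ∉ [-1.5, -0.7) → out
#4 (-1,1): internal coord -1 + (1)·τ' = -1.41421; -1.41421 ∈ [-1.5, -0.7) → IN Λ
#5 (-12,0): internal coord -12 + (0)·τ' = -12.00000; -12.00000 ∉ [-1.5, -0.7) → out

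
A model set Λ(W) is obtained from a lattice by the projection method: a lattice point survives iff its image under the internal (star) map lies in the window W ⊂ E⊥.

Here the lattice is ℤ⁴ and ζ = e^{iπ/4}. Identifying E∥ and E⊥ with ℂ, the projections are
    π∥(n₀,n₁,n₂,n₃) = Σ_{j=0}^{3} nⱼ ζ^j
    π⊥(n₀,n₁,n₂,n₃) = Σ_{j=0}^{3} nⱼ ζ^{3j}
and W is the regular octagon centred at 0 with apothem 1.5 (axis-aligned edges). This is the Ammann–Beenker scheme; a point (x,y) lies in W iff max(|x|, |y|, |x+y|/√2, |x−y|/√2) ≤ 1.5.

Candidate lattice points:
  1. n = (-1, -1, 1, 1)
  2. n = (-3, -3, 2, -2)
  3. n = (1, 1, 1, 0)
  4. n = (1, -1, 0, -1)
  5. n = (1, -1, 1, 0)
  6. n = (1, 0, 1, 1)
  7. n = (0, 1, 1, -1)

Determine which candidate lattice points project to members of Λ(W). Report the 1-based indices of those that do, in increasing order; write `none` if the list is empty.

π⊥(n) = n₀ + n₁ζ³ + n₂ζ⁶ + n₃ζ⁹ where ζ = e^{iπ/4}.
candidate 1: n = (-1, -1, 1, 1) → π⊥ ≈ (+0.414214, -1.000000); max(|x|,|y|,|x±y|/√2) = 1.000000 ≤ 1.5 ⇒ ∈ W
candidate 2: n = (-3, -3, 2, -2) → π⊥ ≈ (-2.292893, -5.535534); max(|x|,|y|,|x±y|/√2) = 5.535534 > 1.5 ⇒ ∉ W
candidate 3: n = (1, 1, 1, 0) → π⊥ ≈ (+0.292893, -0.292893); max(|x|,|y|,|x±y|/√2) = 0.414214 ≤ 1.5 ⇒ ∈ W
candidate 4: n = (1, -1, 0, -1) → π⊥ ≈ (+1.000000, -1.414214); max(|x|,|y|,|x±y|/√2) = 1.707107 > 1.5 ⇒ ∉ W
candidate 5: n = (1, -1, 1, 0) → π⊥ ≈ (+1.707107, -1.707107); max(|x|,|y|,|x±y|/√2) = 2.414214 > 1.5 ⇒ ∉ W
candidate 6: n = (1, 0, 1, 1) → π⊥ ≈ (+1.707107, -0.292893); max(|x|,|y|,|x±y|/√2) = 1.707107 > 1.5 ⇒ ∉ W
candidate 7: n = (0, 1, 1, -1) → π⊥ ≈ (-1.414214, -1.000000); max(|x|,|y|,|x±y|/√2) = 1.707107 > 1.5 ⇒ ∉ W

1, 3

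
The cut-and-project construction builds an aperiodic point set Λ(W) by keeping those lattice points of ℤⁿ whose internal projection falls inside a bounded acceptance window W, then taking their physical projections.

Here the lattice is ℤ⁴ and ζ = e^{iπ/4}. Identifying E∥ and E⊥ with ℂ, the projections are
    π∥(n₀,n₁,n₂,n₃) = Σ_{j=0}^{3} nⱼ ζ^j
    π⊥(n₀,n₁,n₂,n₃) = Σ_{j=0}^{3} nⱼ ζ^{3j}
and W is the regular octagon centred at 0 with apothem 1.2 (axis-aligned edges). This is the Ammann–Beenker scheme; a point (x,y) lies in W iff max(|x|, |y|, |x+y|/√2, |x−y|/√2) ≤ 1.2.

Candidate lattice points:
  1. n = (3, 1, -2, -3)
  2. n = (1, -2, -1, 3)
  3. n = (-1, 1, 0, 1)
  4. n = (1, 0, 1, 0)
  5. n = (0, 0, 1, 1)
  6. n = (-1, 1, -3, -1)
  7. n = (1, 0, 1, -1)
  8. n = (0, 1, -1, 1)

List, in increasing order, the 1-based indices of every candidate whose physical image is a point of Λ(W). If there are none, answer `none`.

1, 5

Internal map: ζ^{3j} for j=0..3 gives (1,0), (−√2/2,√2/2), (0,−1), (√2/2,√2/2).
candidate 1: n = (3, 1, -2, -3) → π⊥ ≈ (+0.1716, +0.5858); max(|x|,|y|,|x±y|/√2) = 0.5858 ≤ 1.2 ⇒ ∈ W
candidate 2: n = (1, -2, -1, 3) → π⊥ ≈ (+4.5355, +1.7071); max(|x|,|y|,|x±y|/√2) = 4.5355 > 1.2 ⇒ ∉ W
candidate 3: n = (-1, 1, 0, 1) → π⊥ ≈ (-1.0000, +1.4142); max(|x|,|y|,|x±y|/√2) = 1.7071 > 1.2 ⇒ ∉ W
candidate 4: n = (1, 0, 1, 0) → π⊥ ≈ (+1.0000, -1.0000); max(|x|,|y|,|x±y|/√2) = 1.4142 > 1.2 ⇒ ∉ W
candidate 5: n = (0, 0, 1, 1) → π⊥ ≈ (+0.7071, -0.2929); max(|x|,|y|,|x±y|/√2) = 0.7071 ≤ 1.2 ⇒ ∈ W
candidate 6: n = (-1, 1, -3, -1) → π⊥ ≈ (-2.4142, +3.0000); max(|x|,|y|,|x±y|/√2) = 3.8284 > 1.2 ⇒ ∉ W
candidate 7: n = (1, 0, 1, -1) → π⊥ ≈ (+0.2929, -1.7071); max(|x|,|y|,|x±y|/√2) = 1.7071 > 1.2 ⇒ ∉ W
candidate 8: n = (0, 1, -1, 1) → π⊥ ≈ (+0.0000, +2.4142); max(|x|,|y|,|x±y|/√2) = 2.4142 > 1.2 ⇒ ∉ W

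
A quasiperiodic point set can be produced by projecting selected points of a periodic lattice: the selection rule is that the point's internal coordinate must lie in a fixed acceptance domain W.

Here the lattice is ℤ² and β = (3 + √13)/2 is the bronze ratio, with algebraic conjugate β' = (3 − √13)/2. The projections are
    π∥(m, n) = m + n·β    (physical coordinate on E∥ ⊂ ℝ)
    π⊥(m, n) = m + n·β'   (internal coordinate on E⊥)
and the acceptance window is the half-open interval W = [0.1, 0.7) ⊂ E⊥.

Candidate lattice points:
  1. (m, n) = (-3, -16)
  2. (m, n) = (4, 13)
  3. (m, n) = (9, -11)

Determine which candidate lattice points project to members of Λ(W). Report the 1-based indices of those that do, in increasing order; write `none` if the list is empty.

none

β' = (3−√13)/2 ≈ -0.30278.
#1 (-3,-16): internal coord -3 + (-16)·β' = +1.84441; +1.84441 ∉ [0.1, 0.7) → out
#2 (4,13): internal coord 4 + (13)·β' = +0.06392; +0.06392 ∉ [0.1, 0.7) → out
#3 (9,-11): internal coord 9 + (-11)·β' = +12.33053; +12.33053 ∉ [0.1, 0.7) → out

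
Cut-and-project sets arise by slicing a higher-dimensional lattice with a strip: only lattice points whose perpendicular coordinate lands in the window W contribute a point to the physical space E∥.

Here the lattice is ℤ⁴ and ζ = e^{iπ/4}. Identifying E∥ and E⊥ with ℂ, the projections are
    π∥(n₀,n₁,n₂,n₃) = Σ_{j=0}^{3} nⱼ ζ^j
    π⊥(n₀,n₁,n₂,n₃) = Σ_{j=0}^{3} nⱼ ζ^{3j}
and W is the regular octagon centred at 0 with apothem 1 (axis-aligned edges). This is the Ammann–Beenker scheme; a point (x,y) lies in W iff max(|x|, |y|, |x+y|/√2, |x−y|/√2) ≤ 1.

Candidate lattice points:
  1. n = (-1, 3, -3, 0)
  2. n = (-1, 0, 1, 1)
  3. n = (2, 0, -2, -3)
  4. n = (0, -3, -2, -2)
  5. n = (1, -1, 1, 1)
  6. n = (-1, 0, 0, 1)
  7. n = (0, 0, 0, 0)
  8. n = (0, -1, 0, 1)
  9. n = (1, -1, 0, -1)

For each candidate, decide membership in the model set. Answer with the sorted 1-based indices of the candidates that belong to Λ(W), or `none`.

Internal map: ζ^{3j} for j=0..3 gives (1,0), (−√2/2,√2/2), (0,−1), (√2/2,√2/2).
#1 (-1, 3, -3, 0): internal (-3.1213, 5.1213); octagon support 5.8284 vs apothem 1 → ∉ W
#2 (-1, 0, 1, 1): internal (-0.2929, -0.2929); octagon support 0.4142 vs apothem 1 → ∈ W
#3 (2, 0, -2, -3): internal (-0.1213, -0.1213); octagon support 0.1716 vs apothem 1 → ∈ W
#4 (0, -3, -2, -2): internal (0.7071, -1.5355); octagon support 1.5858 vs apothem 1 → ∉ W
#5 (1, -1, 1, 1): internal (2.4142, -1.0000); octagon support 2.4142 vs apothem 1 → ∉ W
#6 (-1, 0, 0, 1): internal (-0.2929, 0.7071); octagon support 0.7071 vs apothem 1 → ∈ W
#7 (0, 0, 0, 0): internal (0.0000, 0.0000); octagon support 0.0000 vs apothem 1 → ∈ W
#8 (0, -1, 0, 1): internal (1.4142, 0.0000); octagon support 1.4142 vs apothem 1 → ∉ W
#9 (1, -1, 0, -1): internal (1.0000, -1.4142); octagon support 1.7071 vs apothem 1 → ∉ W

2, 3, 6, 7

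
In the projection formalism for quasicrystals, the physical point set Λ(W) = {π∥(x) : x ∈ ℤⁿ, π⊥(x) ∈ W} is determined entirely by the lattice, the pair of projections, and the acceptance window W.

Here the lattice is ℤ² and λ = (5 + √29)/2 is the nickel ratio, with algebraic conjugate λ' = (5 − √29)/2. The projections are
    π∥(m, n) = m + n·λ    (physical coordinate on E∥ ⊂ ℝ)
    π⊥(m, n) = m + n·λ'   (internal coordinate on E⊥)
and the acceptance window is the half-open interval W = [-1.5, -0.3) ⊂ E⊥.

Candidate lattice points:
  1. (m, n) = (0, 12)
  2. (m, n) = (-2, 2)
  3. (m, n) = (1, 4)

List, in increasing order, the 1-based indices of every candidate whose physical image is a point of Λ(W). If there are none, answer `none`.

none

Numerically λ ≈ 5.19258 and λ' = −1/λ ≈ -0.19258.
[1] lift (0,12): star map gives -2.31099; window check -1.5 ≤ -2.31099 < -0.3 is false → out
[2] lift (-2,2): star map gives -2.38516; window check -1.5 ≤ -2.38516 < -0.3 is false → out
[3] lift (1,4): star map gives 0.22967; window check -1.5 ≤ 0.22967 < -0.3 is false → out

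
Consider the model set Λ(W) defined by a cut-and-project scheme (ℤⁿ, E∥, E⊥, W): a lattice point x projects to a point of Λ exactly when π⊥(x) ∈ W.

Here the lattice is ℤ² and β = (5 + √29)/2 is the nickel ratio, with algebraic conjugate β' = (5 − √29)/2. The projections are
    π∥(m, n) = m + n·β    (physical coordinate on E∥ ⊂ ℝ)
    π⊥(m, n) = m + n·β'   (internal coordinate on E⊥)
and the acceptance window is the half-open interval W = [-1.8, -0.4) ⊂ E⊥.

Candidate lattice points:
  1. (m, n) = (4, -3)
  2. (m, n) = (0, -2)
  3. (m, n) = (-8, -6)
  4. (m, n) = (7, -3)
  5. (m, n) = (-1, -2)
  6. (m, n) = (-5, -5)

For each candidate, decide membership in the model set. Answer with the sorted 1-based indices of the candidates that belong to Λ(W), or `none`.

5

Numerically β ≈ 5.192582 and β' = −1/β ≈ -0.192582.
#1 (4,-3): internal coord 4 + (-3)·β' = +4.577747; +4.577747 ∉ [-1.8, -0.4) → out
#2 (0,-2): internal coord 0 + (-2)·β' = +0.385165; +0.385165 ∉ [-1.8, -0.4) → out
#3 (-8,-6): internal coord -8 + (-6)·β' = -6.844506; -6.844506 ∉ [-1.8, -0.4) → out
#4 (7,-3): internal coord 7 + (-3)·β' = +7.577747; +7.577747 ∉ [-1.8, -0.4) → out
#5 (-1,-2): internal coord -1 + (-2)·β' = -0.614835; -0.614835 ∈ [-1.8, -0.4) → IN Λ
#6 (-5,-5): internal coord -5 + (-5)·β' = -4.037088; -4.037088 ∉ [-1.8, -0.4) → out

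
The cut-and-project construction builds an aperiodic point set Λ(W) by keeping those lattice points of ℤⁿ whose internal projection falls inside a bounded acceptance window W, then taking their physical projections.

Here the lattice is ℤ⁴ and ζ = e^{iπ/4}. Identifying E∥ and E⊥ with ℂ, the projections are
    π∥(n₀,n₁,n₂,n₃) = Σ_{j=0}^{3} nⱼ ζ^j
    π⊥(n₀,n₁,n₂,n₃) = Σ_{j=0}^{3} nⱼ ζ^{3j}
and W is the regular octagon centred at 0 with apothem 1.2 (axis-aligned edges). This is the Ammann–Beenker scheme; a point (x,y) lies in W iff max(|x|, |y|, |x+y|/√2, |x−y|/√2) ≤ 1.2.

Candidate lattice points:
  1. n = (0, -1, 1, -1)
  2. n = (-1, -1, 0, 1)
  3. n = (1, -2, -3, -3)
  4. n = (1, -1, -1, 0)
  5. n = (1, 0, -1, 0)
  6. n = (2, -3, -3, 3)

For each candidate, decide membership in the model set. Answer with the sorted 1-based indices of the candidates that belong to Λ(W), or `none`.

With ζ = e^{iπ/4} the internal vectors are ζ^0,ζ^3,ζ^6,ζ^9.
#1 (0, -1, 1, -1): internal (0.00000, -2.41421); octagon support 2.41421 vs apothem 1.2 → ∉ W
#2 (-1, -1, 0, 1): internal (0.41421, 0.00000); octagon support 0.41421 vs apothem 1.2 → ∈ W
#3 (1, -2, -3, -3): internal (0.29289, -0.53553); octagon support 0.58579 vs apothem 1.2 → ∈ W
#4 (1, -1, -1, 0): internal (1.70711, 0.29289); octagon support 1.70711 vs apothem 1.2 → ∉ W
#5 (1, 0, -1, 0): internal (1.00000, 1.00000); octagon support 1.41421 vs apothem 1.2 → ∉ W
#6 (2, -3, -3, 3): internal (6.24264, 3.00000); octagon support 6.53553 vs apothem 1.2 → ∉ W

2, 3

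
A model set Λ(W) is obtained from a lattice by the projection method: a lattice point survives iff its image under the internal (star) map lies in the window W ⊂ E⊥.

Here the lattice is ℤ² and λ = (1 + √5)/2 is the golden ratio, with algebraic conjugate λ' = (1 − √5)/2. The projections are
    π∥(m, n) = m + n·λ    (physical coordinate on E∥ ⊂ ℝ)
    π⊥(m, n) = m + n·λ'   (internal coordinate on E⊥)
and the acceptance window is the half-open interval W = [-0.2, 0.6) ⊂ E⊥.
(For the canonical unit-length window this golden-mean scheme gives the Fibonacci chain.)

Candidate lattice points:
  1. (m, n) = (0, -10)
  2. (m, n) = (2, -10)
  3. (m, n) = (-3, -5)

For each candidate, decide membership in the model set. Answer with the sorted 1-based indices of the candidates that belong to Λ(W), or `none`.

Numerically λ ≈ 1.6180 and λ' = −1/λ ≈ -0.6180.
#1 (0,-10): internal coord 0 + (-10)·λ' = +6.1803; +6.1803 ∉ [-0.2, 0.6) → out
#2 (2,-10): internal coord 2 + (-10)·λ' = +8.1803; +8.1803 ∉ [-0.2, 0.6) → out
#3 (-3,-5): internal coord -3 + (-5)·λ' = +0.0902; +0.0902 ∈ [-0.2, 0.6) → IN Λ

3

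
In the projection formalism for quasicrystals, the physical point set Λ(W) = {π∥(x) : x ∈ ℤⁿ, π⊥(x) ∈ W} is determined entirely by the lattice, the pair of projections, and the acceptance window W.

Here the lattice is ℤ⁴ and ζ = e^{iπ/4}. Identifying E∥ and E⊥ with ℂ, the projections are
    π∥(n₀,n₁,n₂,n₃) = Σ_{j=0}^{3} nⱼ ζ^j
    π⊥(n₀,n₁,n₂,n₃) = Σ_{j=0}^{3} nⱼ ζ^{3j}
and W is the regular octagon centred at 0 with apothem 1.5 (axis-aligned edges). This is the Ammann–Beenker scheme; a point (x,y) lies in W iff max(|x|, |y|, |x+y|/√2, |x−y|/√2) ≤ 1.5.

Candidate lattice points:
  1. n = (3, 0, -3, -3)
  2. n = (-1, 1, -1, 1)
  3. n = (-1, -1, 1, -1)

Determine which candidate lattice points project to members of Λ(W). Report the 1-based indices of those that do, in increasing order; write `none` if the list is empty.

1

π⊥(n) = n₀ + n₁ζ³ + n₂ζ⁶ + n₃ζ⁹ where ζ = e^{iπ/4}.
#1 (3, 0, -3, -3): internal (0.87868, 0.87868); octagon support 1.24264 vs apothem 1.5 → ∈ W
#2 (-1, 1, -1, 1): internal (-1.00000, 2.41421); octagon support 2.41421 vs apothem 1.5 → ∉ W
#3 (-1, -1, 1, -1): internal (-1.00000, -2.41421); octagon support 2.41421 vs apothem 1.5 → ∉ W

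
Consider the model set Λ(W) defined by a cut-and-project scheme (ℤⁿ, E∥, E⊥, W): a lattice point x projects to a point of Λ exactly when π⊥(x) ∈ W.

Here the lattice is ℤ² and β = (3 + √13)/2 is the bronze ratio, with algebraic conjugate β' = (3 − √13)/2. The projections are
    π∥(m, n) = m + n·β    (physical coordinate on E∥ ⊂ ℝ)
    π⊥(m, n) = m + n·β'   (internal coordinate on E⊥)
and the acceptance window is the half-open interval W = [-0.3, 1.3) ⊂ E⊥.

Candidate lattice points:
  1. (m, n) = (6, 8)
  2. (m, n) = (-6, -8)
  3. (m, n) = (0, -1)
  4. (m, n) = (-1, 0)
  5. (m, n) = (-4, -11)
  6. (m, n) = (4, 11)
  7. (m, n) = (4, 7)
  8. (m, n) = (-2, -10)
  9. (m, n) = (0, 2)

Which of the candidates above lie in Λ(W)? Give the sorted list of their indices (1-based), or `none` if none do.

3, 6, 8

β' = (3−√13)/2 ≈ -0.3028.
candidate 1: (m,n)=(6,8) → π∥ = 6+8·β ≈ 32.4222, π⊥ = 6+8·β' ≈ 3.5778 ∉ [-0.3, 1.3) ⇒ out
candidate 2: (m,n)=(-6,-8) → π∥ = -6-8·β ≈ -32.4222, π⊥ = -6-8·β' ≈ -3.5778 ∉ [-0.3, 1.3) ⇒ out
candidate 3: (m,n)=(0,-1) → π∥ = 0-1·β ≈ -3.3028, π⊥ = 0-1·β' ≈ 0.3028 ∈ [-0.3, 1.3) ⇒ IN Λ
candidate 4: (m,n)=(-1,0) → π∥ = -1+0·β ≈ -1.0000, π⊥ = -1+0·β' ≈ -1.0000 ∉ [-0.3, 1.3) ⇒ out
candidate 5: (m,n)=(-4,-11) → π∥ = -4-11·β ≈ -40.3305, π⊥ = -4-11·β' ≈ -0.6695 ∉ [-0.3, 1.3) ⇒ out
candidate 6: (m,n)=(4,11) → π∥ = 4+11·β ≈ 40.3305, π⊥ = 4+11·β' ≈ 0.6695 ∈ [-0.3, 1.3) ⇒ IN Λ
candidate 7: (m,n)=(4,7) → π∥ = 4+7·β ≈ 27.1194, π⊥ = 4+7·β' ≈ 1.8806 ∉ [-0.3, 1.3) ⇒ out
candidate 8: (m,n)=(-2,-10) → π∥ = -2-10·β ≈ -35.0278, π⊥ = -2-10·β' ≈ 1.0278 ∈ [-0.3, 1.3) ⇒ IN Λ
candidate 9: (m,n)=(0,2) → π∥ = 0+2·β ≈ 6.6056, π⊥ = 0+2·β' ≈ -0.6056 ∉ [-0.3, 1.3) ⇒ out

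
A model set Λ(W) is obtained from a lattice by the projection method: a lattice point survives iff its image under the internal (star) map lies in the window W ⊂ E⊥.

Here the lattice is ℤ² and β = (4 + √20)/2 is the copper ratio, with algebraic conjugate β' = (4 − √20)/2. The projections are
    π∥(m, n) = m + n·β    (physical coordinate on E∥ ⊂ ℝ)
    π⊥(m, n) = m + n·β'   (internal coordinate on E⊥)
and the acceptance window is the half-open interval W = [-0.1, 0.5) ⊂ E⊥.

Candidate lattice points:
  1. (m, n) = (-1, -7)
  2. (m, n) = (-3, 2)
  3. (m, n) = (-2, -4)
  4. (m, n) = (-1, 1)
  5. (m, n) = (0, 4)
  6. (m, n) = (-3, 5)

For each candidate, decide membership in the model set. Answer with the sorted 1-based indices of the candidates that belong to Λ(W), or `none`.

Compute β' = (4−√20)/2 = -0.23607, so π⊥(m,n) = m -0.23607·n.
[1] lift (-1,-7): star map gives 0.65248; window check -0.1 ≤ 0.65248 < 0.5 is false → out
[2] lift (-3,2): star map gives -3.47214; window check -0.1 ≤ -3.47214 < 0.5 is false → out
[3] lift (-2,-4): star map gives -1.05573; window check -0.1 ≤ -1.05573 < 0.5 is false → out
[4] lift (-1,1): star map gives -1.23607; window check -0.1 ≤ -1.23607 < 0.5 is false → out
[5] lift (0,4): star map gives -0.94427; window check -0.1 ≤ -0.94427 < 0.5 is false → out
[6] lift (-3,5): star map gives -4.18034; window check -0.1 ≤ -4.18034 < 0.5 is false → out

none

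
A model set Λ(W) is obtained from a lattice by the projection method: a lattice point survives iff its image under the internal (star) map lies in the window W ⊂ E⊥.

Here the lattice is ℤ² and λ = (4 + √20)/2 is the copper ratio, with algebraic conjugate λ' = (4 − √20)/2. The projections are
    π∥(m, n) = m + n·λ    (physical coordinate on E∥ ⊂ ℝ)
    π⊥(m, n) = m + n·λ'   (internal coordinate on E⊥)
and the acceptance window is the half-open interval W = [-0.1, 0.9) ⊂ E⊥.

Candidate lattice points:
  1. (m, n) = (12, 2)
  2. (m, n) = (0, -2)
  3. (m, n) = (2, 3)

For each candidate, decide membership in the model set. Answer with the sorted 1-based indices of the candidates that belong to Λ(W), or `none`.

Compute λ' = (4−√20)/2 = -0.236068, so π⊥(m,n) = m -0.236068·n.
[1] lift (12,2): star map gives 11.527864; window check -0.1 ≤ 11.527864 < 0.9 is false → out
[2] lift (0,-2): star map gives 0.472136; window check -0.1 ≤ 0.472136 < 0.9 is true → IN Λ
[3] lift (2,3): star map gives 1.291796; window check -0.1 ≤ 1.291796 < 0.9 is false → out

2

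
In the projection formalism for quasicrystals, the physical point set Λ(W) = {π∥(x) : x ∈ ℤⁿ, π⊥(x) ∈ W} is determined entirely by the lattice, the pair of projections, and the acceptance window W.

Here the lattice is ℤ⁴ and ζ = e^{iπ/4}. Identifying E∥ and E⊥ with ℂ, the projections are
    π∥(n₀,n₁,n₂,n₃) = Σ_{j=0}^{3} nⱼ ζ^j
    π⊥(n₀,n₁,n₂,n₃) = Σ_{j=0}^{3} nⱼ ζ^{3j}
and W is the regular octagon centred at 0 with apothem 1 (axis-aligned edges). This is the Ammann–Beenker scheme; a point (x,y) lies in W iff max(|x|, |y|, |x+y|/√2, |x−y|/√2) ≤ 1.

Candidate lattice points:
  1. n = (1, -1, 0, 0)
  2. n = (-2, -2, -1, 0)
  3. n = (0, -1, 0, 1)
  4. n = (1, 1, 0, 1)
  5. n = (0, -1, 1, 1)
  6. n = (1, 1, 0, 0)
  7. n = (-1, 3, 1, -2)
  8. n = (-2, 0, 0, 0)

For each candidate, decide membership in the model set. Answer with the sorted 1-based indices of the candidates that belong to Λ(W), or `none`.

With ζ = e^{iπ/4} the internal vectors are ζ^0,ζ^3,ζ^6,ζ^9.
candidate 1: n = (1, -1, 0, 0) → π⊥ ≈ (+1.70711, -0.70711); max(|x|,|y|,|x±y|/√2) = 1.70711 > 1 ⇒ ∉ W
candidate 2: n = (-2, -2, -1, 0) → π⊥ ≈ (-0.58579, -0.41421); max(|x|,|y|,|x±y|/√2) = 0.70711 ≤ 1 ⇒ ∈ W
candidate 3: n = (0, -1, 0, 1) → π⊥ ≈ (+1.41421, +0.00000); max(|x|,|y|,|x±y|/√2) = 1.41421 > 1 ⇒ ∉ W
candidate 4: n = (1, 1, 0, 1) → π⊥ ≈ (+1.00000, +1.41421); max(|x|,|y|,|x±y|/√2) = 1.70711 > 1 ⇒ ∉ W
candidate 5: n = (0, -1, 1, 1) → π⊥ ≈ (+1.41421, -1.00000); max(|x|,|y|,|x±y|/√2) = 1.70711 > 1 ⇒ ∉ W
candidate 6: n = (1, 1, 0, 0) → π⊥ ≈ (+0.29289, +0.70711); max(|x|,|y|,|x±y|/√2) = 0.70711 ≤ 1 ⇒ ∈ W
candidate 7: n = (-1, 3, 1, -2) → π⊥ ≈ (-4.53553, -0.29289); max(|x|,|y|,|x±y|/√2) = 4.53553 > 1 ⇒ ∉ W
candidate 8: n = (-2, 0, 0, 0) → π⊥ ≈ (-2.00000, +0.00000); max(|x|,|y|,|x±y|/√2) = 2.00000 > 1 ⇒ ∉ W

2, 6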